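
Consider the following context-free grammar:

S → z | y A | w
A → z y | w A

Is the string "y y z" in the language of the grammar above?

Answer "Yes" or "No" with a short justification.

No - no valid derivation exists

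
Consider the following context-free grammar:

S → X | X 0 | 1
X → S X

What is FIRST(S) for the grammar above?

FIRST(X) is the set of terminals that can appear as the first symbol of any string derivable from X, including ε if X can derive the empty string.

We compute FIRST(S) using the standard algorithm.
FIRST(S) = {1}
FIRST(X) = {1}
Therefore, FIRST(S) = {1}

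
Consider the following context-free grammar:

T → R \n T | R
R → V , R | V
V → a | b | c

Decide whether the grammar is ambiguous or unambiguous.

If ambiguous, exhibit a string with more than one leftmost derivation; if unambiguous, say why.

Unambiguous - every string in the language has a unique leftmost derivation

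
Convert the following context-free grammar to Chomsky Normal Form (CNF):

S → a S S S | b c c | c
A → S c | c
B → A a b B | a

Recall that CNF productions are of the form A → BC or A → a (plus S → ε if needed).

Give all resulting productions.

TA → a; TB → b; TC → c; S → c; A → c; B → a; S → TA X0; X0 → S X1; X1 → S S; S → TB X2; X2 → TC TC; A → S TC; B → A X3; X3 → TA X4; X4 → TB B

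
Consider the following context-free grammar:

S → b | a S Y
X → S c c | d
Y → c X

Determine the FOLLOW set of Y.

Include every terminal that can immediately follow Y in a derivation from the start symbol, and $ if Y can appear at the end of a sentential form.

We compute FOLLOW(Y) using the standard algorithm.
FOLLOW(S) starts with {$}.
FIRST(S) = {a, b}
FIRST(X) = {a, b, d}
FIRST(Y) = {c}
FOLLOW(S) = {$, c}
FOLLOW(X) = {$, c}
FOLLOW(Y) = {$, c}
Therefore, FOLLOW(Y) = {$, c}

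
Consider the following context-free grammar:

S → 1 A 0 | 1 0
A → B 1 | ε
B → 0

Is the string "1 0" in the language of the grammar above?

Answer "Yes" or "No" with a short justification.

Yes - a valid derivation exists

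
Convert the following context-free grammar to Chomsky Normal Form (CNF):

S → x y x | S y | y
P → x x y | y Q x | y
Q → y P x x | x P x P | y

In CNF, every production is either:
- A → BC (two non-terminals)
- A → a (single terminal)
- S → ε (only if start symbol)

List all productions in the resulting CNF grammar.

TX → x; TY → y; S → y; P → y; Q → y; S → TX X0; X0 → TY TX; S → S TY; P → TX X1; X1 → TX TY; P → TY X2; X2 → Q TX; Q → TY X3; X3 → P X4; X4 → TX TX; Q → TX X5; X5 → P X6; X6 → TX P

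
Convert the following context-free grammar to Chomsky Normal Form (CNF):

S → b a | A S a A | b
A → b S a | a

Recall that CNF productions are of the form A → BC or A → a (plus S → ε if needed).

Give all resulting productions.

TB → b; TA → a; S → b; A → a; S → TB TA; S → A X0; X0 → S X1; X1 → TA A; A → TB X2; X2 → S TA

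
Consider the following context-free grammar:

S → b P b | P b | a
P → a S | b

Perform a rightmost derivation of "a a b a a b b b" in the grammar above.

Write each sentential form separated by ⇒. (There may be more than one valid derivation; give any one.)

S ⇒ P b ⇒ a S b ⇒ a P b b ⇒ a a S b b ⇒ a a b P b b b ⇒ a a b a S b b b ⇒ a a b a a b b b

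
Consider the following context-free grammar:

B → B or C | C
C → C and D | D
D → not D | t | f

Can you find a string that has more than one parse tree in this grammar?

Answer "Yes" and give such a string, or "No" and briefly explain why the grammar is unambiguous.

No - the grammar is unambiguous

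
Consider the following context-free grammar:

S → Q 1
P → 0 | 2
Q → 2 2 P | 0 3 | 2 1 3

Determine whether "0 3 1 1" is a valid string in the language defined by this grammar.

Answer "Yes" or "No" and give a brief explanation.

No - no valid derivation exists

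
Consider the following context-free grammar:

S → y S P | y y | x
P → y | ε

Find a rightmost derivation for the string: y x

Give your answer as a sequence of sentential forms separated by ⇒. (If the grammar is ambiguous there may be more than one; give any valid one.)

S ⇒ y S P ⇒ y S ⇒ y x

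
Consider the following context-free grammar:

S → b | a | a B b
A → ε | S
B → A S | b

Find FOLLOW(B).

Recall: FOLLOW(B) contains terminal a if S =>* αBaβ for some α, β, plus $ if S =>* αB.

We compute FOLLOW(B) using the standard algorithm.
FOLLOW(S) starts with {$}.
FIRST(A) = {a, b, ε}
FIRST(B) = {a, b}
FIRST(S) = {a, b}
FOLLOW(A) = {a, b}
FOLLOW(B) = {b}
FOLLOW(S) = {$, a, b}
Therefore, FOLLOW(B) = {b}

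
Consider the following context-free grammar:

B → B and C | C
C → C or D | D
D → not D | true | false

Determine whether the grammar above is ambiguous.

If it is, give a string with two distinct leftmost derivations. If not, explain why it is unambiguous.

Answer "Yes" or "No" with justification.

No - the grammar is unambiguous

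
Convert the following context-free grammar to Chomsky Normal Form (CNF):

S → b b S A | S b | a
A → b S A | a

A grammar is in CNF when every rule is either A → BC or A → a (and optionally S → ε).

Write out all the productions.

TB → b; S → a; A → a; S → TB X0; X0 → TB X1; X1 → S A; S → S TB; A → TB X2; X2 → S A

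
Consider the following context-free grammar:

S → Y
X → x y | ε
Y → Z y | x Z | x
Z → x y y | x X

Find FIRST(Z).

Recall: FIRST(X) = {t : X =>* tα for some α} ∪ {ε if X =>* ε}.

We compute FIRST(Z) using the standard algorithm.
FIRST(S) = {x}
FIRST(X) = {x, ε}
FIRST(Y) = {x}
FIRST(Z) = {x}
Therefore, FIRST(Z) = {x}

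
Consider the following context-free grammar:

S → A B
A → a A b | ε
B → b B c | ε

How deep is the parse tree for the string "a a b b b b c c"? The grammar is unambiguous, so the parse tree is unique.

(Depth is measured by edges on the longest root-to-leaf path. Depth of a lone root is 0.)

4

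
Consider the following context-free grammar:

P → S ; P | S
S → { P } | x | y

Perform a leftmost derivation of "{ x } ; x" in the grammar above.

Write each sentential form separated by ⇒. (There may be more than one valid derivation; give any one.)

P ⇒ S ; P ⇒ { P } ; P ⇒ { S } ; P ⇒ { x } ; P ⇒ { x } ; S ⇒ { x } ; x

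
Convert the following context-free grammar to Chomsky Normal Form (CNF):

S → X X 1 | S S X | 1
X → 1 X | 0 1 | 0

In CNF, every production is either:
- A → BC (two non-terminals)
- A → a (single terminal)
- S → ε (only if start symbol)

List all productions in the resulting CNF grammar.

T1 → 1; S → 1; T0 → 0; X → 0; S → X X0; X0 → X T1; S → S X1; X1 → S X; X → T1 X; X → T0 T1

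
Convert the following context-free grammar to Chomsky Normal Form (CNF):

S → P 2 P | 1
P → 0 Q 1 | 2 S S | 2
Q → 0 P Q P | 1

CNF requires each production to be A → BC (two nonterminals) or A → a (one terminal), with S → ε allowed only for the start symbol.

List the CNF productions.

T2 → 2; S → 1; T0 → 0; T1 → 1; P → 2; Q → 1; S → P X0; X0 → T2 P; P → T0 X1; X1 → Q T1; P → T2 X2; X2 → S S; Q → T0 X3; X3 → P X4; X4 → Q P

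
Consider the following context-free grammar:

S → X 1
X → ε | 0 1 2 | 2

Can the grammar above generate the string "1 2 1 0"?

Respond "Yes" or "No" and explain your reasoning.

No - no valid derivation exists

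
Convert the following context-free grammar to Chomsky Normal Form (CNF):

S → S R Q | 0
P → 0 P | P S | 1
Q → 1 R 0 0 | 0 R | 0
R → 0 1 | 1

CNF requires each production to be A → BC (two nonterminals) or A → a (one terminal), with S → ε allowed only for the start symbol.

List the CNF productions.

S → 0; T0 → 0; P → 1; T1 → 1; Q → 0; R → 1; S → S X0; X0 → R Q; P → T0 P; P → P S; Q → T1 X1; X1 → R X2; X2 → T0 T0; Q → T0 R; R → T0 T1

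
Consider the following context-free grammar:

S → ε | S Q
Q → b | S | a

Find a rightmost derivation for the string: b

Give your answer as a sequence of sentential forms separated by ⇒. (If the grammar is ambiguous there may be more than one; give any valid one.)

S ⇒ S Q ⇒ S b ⇒ b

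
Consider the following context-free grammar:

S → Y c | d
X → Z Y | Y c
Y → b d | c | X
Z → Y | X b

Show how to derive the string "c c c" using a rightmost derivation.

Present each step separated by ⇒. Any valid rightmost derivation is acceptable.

S ⇒ Y c ⇒ X c ⇒ Y c c ⇒ c c c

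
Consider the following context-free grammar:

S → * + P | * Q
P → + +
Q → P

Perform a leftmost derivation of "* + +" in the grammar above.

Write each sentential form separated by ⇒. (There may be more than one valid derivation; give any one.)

S ⇒ * Q ⇒ * P ⇒ * + +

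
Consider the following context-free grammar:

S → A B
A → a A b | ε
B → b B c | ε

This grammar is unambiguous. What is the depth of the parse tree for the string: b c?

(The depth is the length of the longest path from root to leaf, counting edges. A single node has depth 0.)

3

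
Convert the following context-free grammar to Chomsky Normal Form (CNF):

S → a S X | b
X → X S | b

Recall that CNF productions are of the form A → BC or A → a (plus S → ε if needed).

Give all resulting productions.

TA → a; S → b; X → b; S → TA X0; X0 → S X; X → X S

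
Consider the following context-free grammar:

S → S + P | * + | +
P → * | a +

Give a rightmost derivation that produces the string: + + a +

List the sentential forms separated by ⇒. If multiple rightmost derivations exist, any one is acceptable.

S ⇒ S + P ⇒ S + a + ⇒ + + a +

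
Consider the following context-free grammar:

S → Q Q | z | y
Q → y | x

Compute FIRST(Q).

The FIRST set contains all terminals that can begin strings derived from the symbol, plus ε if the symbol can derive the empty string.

We compute FIRST(Q) using the standard algorithm.
FIRST(Q) = {x, y}
FIRST(S) = {x, y, z}
Therefore, FIRST(Q) = {x, y}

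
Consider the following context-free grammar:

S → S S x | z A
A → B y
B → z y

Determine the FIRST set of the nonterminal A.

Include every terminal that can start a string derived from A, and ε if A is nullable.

We compute FIRST(A) using the standard algorithm.
FIRST(A) = {z}
FIRST(B) = {z}
FIRST(S) = {z}
Therefore, FIRST(A) = {z}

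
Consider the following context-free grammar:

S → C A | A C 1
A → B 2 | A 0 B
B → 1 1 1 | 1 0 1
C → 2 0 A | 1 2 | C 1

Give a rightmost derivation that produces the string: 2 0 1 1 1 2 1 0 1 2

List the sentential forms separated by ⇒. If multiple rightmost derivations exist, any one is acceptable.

S ⇒ C A ⇒ C B 2 ⇒ C 1 0 1 2 ⇒ 2 0 A 1 0 1 2 ⇒ 2 0 B 2 1 0 1 2 ⇒ 2 0 1 1 1 2 1 0 1 2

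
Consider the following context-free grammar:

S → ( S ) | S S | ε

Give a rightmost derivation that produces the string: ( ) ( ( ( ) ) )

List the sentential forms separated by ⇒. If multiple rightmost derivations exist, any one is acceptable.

S ⇒ S S ⇒ S ( S ) ⇒ S ( ( S ) ) ⇒ S ( ( ( S ) ) ) ⇒ S ( ( ( ) ) ) ⇒ ( S ) ( ( ( ) ) ) ⇒ ( ) ( ( ( ) ) )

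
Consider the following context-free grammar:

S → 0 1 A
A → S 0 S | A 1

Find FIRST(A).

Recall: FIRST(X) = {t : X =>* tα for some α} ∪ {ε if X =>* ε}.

We compute FIRST(A) using the standard algorithm.
FIRST(A) = {0}
FIRST(S) = {0}
Therefore, FIRST(A) = {0}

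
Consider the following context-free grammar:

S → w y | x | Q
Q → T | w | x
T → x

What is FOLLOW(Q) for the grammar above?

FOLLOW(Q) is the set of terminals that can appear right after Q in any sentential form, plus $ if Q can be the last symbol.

We compute FOLLOW(Q) using the standard algorithm.
FOLLOW(S) starts with {$}.
FIRST(Q) = {w, x}
FIRST(S) = {w, x}
FIRST(T) = {x}
FOLLOW(Q) = {$}
FOLLOW(S) = {$}
FOLLOW(T) = {$}
Therefore, FOLLOW(Q) = {$}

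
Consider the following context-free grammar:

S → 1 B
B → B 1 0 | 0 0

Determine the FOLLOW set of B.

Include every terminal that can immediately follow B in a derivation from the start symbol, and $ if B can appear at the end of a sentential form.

We compute FOLLOW(B) using the standard algorithm.
FOLLOW(S) starts with {$}.
FIRST(B) = {0}
FIRST(S) = {1}
FOLLOW(B) = {$, 1}
FOLLOW(S) = {$}
Therefore, FOLLOW(B) = {$, 1}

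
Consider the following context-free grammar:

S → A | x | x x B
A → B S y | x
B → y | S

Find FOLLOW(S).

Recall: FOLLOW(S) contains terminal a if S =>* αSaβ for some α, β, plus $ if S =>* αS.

We compute FOLLOW(S) using the standard algorithm.
FOLLOW(S) starts with {$}.
FIRST(A) = {x, y}
FIRST(B) = {x, y}
FIRST(S) = {x, y}
FOLLOW(A) = {$, x, y}
FOLLOW(B) = {$, x, y}
FOLLOW(S) = {$, x, y}
Therefore, FOLLOW(S) = {$, x, y}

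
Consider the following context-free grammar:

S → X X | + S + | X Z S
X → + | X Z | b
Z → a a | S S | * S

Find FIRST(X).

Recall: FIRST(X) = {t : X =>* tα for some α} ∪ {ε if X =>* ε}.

We compute FIRST(X) using the standard algorithm.
FIRST(S) = {+, b}
FIRST(X) = {+, b}
FIRST(Z) = {*, +, a, b}
Therefore, FIRST(X) = {+, b}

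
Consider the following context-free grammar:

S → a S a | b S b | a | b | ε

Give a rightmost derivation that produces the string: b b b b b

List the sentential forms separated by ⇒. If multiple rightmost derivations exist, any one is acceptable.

S ⇒ b S b ⇒ b b S b b ⇒ b b b b b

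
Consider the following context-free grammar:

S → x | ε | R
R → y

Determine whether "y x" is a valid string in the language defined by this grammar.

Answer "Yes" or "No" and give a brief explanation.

No - no valid derivation exists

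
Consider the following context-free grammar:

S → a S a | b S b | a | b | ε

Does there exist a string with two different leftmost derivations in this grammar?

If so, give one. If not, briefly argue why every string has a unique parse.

No - every string in the language has a unique leftmost derivation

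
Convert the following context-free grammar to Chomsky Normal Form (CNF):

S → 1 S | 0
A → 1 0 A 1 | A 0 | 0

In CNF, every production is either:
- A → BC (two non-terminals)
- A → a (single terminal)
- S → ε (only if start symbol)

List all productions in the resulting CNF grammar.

T1 → 1; S → 0; T0 → 0; A → 0; S → T1 S; A → T1 X0; X0 → T0 X1; X1 → A T1; A → A T0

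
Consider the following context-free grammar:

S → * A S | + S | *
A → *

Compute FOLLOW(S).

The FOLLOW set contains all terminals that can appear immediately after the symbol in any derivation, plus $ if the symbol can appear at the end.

We compute FOLLOW(S) using the standard algorithm.
FOLLOW(S) starts with {$}.
FIRST(A) = {*}
FIRST(S) = {*, +}
FOLLOW(A) = {*, +}
FOLLOW(S) = {$}
Therefore, FOLLOW(S) = {$}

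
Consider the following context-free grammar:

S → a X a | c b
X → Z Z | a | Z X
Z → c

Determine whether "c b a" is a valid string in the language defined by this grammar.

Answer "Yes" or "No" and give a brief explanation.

No - no valid derivation exists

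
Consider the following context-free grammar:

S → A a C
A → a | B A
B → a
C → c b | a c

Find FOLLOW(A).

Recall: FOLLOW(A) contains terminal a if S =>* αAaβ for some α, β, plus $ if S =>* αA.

We compute FOLLOW(A) using the standard algorithm.
FOLLOW(S) starts with {$}.
FIRST(A) = {a}
FIRST(B) = {a}
FIRST(C) = {a, c}
FIRST(S) = {a}
FOLLOW(A) = {a}
FOLLOW(B) = {a}
FOLLOW(C) = {$}
FOLLOW(S) = {$}
Therefore, FOLLOW(A) = {a}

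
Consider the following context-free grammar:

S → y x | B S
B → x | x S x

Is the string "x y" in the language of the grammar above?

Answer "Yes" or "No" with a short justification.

No - no valid derivation exists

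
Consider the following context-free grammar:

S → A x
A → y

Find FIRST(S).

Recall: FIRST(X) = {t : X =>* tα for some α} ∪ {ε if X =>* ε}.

We compute FIRST(S) using the standard algorithm.
FIRST(A) = {y}
FIRST(S) = {y}
Therefore, FIRST(S) = {y}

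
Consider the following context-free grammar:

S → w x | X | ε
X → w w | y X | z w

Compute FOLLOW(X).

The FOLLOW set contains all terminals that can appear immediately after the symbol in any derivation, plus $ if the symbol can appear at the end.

We compute FOLLOW(X) using the standard algorithm.
FOLLOW(S) starts with {$}.
FIRST(S) = {w, y, z, ε}
FIRST(X) = {w, y, z}
FOLLOW(S) = {$}
FOLLOW(X) = {$}
Therefore, FOLLOW(X) = {$}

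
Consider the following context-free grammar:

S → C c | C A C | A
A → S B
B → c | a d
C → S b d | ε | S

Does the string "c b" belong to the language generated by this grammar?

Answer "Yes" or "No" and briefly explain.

No - no valid derivation exists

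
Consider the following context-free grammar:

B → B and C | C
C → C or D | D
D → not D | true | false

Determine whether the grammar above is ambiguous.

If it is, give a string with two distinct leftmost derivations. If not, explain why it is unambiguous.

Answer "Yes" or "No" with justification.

No - the grammar is unambiguous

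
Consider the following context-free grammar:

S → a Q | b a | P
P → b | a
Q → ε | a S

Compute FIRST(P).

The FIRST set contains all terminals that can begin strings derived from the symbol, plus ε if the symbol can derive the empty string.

We compute FIRST(P) using the standard algorithm.
FIRST(P) = {a, b}
FIRST(Q) = {a, ε}
FIRST(S) = {a, b}
Therefore, FIRST(P) = {a, b}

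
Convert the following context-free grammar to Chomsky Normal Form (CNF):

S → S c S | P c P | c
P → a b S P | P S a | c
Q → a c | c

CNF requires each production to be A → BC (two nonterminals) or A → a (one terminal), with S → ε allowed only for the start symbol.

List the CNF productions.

TC → c; S → c; TA → a; TB → b; P → c; Q → c; S → S X0; X0 → TC S; S → P X1; X1 → TC P; P → TA X2; X2 → TB X3; X3 → S P; P → P X4; X4 → S TA; Q → TA TC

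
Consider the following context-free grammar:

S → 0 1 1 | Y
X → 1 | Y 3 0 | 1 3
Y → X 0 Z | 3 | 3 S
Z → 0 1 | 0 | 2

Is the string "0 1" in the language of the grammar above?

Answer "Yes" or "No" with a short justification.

No - no valid derivation exists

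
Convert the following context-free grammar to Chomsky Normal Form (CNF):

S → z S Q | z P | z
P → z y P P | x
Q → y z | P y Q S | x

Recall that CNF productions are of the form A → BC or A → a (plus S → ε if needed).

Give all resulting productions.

TZ → z; S → z; TY → y; P → x; Q → x; S → TZ X0; X0 → S Q; S → TZ P; P → TZ X1; X1 → TY X2; X2 → P P; Q → TY TZ; Q → P X3; X3 → TY X4; X4 → Q S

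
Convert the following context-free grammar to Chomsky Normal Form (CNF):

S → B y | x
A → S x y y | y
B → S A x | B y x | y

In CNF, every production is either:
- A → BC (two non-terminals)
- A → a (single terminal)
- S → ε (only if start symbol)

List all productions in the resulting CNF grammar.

TY → y; S → x; TX → x; A → y; B → y; S → B TY; A → S X0; X0 → TX X1; X1 → TY TY; B → S X2; X2 → A TX; B → B X3; X3 → TY TX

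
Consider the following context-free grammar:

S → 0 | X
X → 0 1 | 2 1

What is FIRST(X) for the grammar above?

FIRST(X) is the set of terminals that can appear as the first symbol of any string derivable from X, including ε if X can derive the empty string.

We compute FIRST(X) using the standard algorithm.
FIRST(S) = {0, 2}
FIRST(X) = {0, 2}
Therefore, FIRST(X) = {0, 2}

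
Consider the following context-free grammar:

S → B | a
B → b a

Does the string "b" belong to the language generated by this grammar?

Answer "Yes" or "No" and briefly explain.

No - no valid derivation exists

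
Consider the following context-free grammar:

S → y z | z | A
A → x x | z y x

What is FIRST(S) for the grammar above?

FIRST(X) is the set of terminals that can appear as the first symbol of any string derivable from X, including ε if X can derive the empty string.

We compute FIRST(S) using the standard algorithm.
FIRST(A) = {x, z}
FIRST(S) = {x, y, z}
Therefore, FIRST(S) = {x, y, z}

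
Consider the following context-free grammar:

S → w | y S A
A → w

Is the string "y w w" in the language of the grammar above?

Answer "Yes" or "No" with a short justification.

Yes - a valid derivation exists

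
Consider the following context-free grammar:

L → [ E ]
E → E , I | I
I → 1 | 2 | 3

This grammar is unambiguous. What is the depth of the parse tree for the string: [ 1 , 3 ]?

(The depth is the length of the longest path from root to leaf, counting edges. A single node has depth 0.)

4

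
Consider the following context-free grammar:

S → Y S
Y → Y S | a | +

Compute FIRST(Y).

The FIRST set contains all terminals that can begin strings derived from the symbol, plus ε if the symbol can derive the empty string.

We compute FIRST(Y) using the standard algorithm.
FIRST(S) = {+, a}
FIRST(Y) = {+, a}
Therefore, FIRST(Y) = {+, a}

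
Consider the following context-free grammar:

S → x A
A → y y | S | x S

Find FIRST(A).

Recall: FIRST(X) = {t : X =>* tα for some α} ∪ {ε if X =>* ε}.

We compute FIRST(A) using the standard algorithm.
FIRST(A) = {x, y}
FIRST(S) = {x}
Therefore, FIRST(A) = {x, y}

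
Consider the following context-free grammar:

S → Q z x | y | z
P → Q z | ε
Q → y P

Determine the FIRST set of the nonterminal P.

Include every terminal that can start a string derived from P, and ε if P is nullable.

We compute FIRST(P) using the standard algorithm.
FIRST(P) = {y, ε}
FIRST(Q) = {y}
FIRST(S) = {y, z}
Therefore, FIRST(P) = {y, ε}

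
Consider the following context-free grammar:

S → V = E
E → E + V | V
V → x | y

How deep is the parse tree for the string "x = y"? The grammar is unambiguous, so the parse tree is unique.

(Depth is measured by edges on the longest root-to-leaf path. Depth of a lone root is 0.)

3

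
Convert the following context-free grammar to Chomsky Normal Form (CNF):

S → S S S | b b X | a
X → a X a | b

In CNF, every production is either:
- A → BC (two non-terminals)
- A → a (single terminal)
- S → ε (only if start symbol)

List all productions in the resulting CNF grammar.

TB → b; S → a; TA → a; X → b; S → S X0; X0 → S S; S → TB X1; X1 → TB X; X → TA X2; X2 → X TA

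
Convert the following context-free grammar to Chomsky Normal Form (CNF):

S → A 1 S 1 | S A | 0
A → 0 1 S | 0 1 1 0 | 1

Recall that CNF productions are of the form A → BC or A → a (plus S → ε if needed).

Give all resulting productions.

T1 → 1; S → 0; T0 → 0; A → 1; S → A X0; X0 → T1 X1; X1 → S T1; S → S A; A → T0 X2; X2 → T1 S; A → T0 X3; X3 → T1 X4; X4 → T1 T0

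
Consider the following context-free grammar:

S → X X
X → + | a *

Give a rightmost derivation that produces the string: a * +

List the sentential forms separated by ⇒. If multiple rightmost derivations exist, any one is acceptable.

S ⇒ X X ⇒ X + ⇒ a * +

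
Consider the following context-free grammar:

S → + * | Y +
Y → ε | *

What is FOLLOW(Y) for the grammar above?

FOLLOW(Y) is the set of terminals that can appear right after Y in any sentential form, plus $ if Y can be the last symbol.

We compute FOLLOW(Y) using the standard algorithm.
FOLLOW(S) starts with {$}.
FIRST(S) = {*, +}
FIRST(Y) = {*, ε}
FOLLOW(S) = {$}
FOLLOW(Y) = {+}
Therefore, FOLLOW(Y) = {+}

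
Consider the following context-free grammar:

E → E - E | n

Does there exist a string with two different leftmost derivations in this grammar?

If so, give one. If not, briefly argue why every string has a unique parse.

Yes - the string 'n - n - n' has two distinct leftmost derivations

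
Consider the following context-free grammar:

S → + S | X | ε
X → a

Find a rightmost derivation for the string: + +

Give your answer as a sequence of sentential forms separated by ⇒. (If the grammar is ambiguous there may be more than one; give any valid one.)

S ⇒ + S ⇒ + + S ⇒ + +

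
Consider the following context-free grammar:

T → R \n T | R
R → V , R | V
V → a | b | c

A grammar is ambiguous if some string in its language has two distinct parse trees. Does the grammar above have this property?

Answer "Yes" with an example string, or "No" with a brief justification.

No - the grammar is unambiguous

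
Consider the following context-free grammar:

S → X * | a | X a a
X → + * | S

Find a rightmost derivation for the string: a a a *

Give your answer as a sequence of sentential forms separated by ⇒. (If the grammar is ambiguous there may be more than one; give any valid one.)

S ⇒ X * ⇒ S * ⇒ X a a * ⇒ S a a * ⇒ a a a *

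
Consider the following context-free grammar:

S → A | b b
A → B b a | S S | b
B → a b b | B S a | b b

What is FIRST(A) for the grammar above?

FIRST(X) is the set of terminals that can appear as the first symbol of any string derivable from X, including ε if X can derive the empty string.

We compute FIRST(A) using the standard algorithm.
FIRST(A) = {a, b}
FIRST(B) = {a, b}
FIRST(S) = {a, b}
Therefore, FIRST(A) = {a, b}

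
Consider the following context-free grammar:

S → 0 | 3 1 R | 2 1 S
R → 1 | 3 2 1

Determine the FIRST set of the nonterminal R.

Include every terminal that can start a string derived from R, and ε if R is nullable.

We compute FIRST(R) using the standard algorithm.
FIRST(R) = {1, 3}
FIRST(S) = {0, 2, 3}
Therefore, FIRST(R) = {1, 3}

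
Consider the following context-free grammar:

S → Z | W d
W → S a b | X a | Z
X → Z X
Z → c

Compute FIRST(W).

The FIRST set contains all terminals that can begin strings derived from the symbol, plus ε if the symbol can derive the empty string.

We compute FIRST(W) using the standard algorithm.
FIRST(S) = {c}
FIRST(W) = {c}
FIRST(X) = {c}
FIRST(Z) = {c}
Therefore, FIRST(W) = {c}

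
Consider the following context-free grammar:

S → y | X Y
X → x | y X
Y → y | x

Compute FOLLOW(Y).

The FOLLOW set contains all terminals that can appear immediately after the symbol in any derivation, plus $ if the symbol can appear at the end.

We compute FOLLOW(Y) using the standard algorithm.
FOLLOW(S) starts with {$}.
FIRST(S) = {x, y}
FIRST(X) = {x, y}
FIRST(Y) = {x, y}
FOLLOW(S) = {$}
FOLLOW(X) = {x, y}
FOLLOW(Y) = {$}
Therefore, FOLLOW(Y) = {$}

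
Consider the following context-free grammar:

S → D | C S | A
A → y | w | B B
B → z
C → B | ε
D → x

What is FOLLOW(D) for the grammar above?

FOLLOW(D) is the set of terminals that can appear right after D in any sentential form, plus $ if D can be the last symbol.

We compute FOLLOW(D) using the standard algorithm.
FOLLOW(S) starts with {$}.
FIRST(A) = {w, y, z}
FIRST(B) = {z}
FIRST(C) = {z, ε}
FIRST(D) = {x}
FIRST(S) = {w, x, y, z}
FOLLOW(A) = {$}
FOLLOW(B) = {$, w, x, y, z}
FOLLOW(C) = {w, x, y, z}
FOLLOW(D) = {$}
FOLLOW(S) = {$}
Therefore, FOLLOW(D) = {$}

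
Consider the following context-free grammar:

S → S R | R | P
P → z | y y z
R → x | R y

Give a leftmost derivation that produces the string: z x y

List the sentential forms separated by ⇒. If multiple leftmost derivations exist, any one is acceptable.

S ⇒ S R ⇒ P R ⇒ z R ⇒ z R y ⇒ z x y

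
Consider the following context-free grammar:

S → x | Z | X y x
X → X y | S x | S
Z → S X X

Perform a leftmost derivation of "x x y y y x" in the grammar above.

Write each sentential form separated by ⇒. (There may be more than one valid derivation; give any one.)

S ⇒ X y x ⇒ X y y x ⇒ X y y y x ⇒ S x y y y x ⇒ x x y y y x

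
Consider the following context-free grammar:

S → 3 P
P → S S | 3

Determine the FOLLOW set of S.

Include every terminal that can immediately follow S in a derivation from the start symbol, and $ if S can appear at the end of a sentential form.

We compute FOLLOW(S) using the standard algorithm.
FOLLOW(S) starts with {$}.
FIRST(P) = {3}
FIRST(S) = {3}
FOLLOW(P) = {$, 3}
FOLLOW(S) = {$, 3}
Therefore, FOLLOW(S) = {$, 3}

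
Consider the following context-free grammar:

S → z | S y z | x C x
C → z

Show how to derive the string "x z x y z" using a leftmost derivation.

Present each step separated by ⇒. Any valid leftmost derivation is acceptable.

S ⇒ S y z ⇒ x C x y z ⇒ x z x y z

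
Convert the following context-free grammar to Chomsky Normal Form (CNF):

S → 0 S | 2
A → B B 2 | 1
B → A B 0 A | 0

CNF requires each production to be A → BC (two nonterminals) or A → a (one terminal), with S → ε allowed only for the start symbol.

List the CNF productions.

T0 → 0; S → 2; T2 → 2; A → 1; B → 0; S → T0 S; A → B X0; X0 → B T2; B → A X1; X1 → B X2; X2 → T0 A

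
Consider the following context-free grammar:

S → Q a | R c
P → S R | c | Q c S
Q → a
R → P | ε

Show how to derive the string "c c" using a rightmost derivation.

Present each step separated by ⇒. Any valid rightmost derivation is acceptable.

S ⇒ R c ⇒ P c ⇒ c c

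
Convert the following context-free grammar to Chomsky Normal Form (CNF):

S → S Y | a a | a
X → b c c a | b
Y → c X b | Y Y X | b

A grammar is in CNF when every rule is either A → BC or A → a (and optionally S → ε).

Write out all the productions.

TA → a; S → a; TB → b; TC → c; X → b; Y → b; S → S Y; S → TA TA; X → TB X0; X0 → TC X1; X1 → TC TA; Y → TC X2; X2 → X TB; Y → Y X3; X3 → Y X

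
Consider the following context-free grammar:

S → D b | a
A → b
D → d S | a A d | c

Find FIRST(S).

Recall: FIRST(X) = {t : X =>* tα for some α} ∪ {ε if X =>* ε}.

We compute FIRST(S) using the standard algorithm.
FIRST(A) = {b}
FIRST(D) = {a, c, d}
FIRST(S) = {a, c, d}
Therefore, FIRST(S) = {a, c, d}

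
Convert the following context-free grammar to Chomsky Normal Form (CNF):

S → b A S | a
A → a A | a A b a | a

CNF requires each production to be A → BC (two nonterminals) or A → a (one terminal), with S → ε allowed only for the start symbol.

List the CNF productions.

TB → b; S → a; TA → a; A → a; S → TB X0; X0 → A S; A → TA A; A → TA X1; X1 → A X2; X2 → TB TA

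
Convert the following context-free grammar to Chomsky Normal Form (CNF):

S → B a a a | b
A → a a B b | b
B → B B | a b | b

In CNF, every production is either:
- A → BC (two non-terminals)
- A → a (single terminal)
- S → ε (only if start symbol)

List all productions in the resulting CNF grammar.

TA → a; S → b; TB → b; A → b; B → b; S → B X0; X0 → TA X1; X1 → TA TA; A → TA X2; X2 → TA X3; X3 → B TB; B → B B; B → TA TB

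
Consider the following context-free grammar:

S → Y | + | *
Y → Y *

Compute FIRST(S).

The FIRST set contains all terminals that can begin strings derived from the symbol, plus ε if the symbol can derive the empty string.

We compute FIRST(S) using the standard algorithm.
FIRST(S) = {*, +}
FIRST(Y) = {}
Therefore, FIRST(S) = {*, +}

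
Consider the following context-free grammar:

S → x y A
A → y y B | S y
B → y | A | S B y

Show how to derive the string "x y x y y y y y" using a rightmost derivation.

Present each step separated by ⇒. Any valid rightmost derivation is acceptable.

S ⇒ x y A ⇒ x y S y ⇒ x y x y A y ⇒ x y x y y y B y ⇒ x y x y y y y y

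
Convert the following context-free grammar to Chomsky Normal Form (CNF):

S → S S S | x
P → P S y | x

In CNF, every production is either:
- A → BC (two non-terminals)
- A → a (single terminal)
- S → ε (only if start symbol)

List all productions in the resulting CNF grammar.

S → x; TY → y; P → x; S → S X0; X0 → S S; P → P X1; X1 → S TY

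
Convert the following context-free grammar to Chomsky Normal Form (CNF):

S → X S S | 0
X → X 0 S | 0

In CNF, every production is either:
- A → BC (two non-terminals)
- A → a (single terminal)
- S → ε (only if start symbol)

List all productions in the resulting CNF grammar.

S → 0; T0 → 0; X → 0; S → X X0; X0 → S S; X → X X1; X1 → T0 S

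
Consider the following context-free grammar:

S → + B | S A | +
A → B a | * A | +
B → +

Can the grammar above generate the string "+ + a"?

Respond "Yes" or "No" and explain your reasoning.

Yes - a valid derivation exists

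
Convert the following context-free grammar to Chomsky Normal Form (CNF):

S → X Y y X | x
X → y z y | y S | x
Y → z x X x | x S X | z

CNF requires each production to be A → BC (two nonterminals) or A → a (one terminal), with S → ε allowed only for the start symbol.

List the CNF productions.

TY → y; S → x; TZ → z; X → x; TX → x; Y → z; S → X X0; X0 → Y X1; X1 → TY X; X → TY X2; X2 → TZ TY; X → TY S; Y → TZ X3; X3 → TX X4; X4 → X TX; Y → TX X5; X5 → S X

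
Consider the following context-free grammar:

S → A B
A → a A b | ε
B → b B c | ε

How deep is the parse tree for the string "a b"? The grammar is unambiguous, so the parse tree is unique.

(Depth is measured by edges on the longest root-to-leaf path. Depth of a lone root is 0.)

3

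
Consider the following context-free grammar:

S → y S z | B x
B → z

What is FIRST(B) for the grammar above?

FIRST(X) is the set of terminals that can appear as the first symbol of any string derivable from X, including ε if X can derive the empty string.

We compute FIRST(B) using the standard algorithm.
FIRST(B) = {z}
FIRST(S) = {y, z}
Therefore, FIRST(B) = {z}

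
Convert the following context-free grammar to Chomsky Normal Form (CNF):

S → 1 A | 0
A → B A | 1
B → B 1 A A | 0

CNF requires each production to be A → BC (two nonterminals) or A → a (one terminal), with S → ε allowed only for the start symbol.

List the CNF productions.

T1 → 1; S → 0; A → 1; B → 0; S → T1 A; A → B A; B → B X0; X0 → T1 X1; X1 → A A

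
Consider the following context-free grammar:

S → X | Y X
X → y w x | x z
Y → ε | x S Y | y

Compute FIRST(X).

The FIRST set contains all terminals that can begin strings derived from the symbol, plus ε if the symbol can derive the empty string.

We compute FIRST(X) using the standard algorithm.
FIRST(S) = {x, y}
FIRST(X) = {x, y}
FIRST(Y) = {x, y, ε}
Therefore, FIRST(X) = {x, y}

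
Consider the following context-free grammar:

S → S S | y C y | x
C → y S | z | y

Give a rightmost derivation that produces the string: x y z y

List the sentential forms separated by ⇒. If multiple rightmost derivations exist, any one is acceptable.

S ⇒ S S ⇒ S y C y ⇒ S y z y ⇒ x y z y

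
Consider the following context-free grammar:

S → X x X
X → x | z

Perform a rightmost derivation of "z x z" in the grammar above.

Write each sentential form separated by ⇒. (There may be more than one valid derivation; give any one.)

S ⇒ X x X ⇒ X x z ⇒ z x z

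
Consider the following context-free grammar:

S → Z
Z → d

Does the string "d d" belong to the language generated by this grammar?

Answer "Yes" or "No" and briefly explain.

No - no valid derivation exists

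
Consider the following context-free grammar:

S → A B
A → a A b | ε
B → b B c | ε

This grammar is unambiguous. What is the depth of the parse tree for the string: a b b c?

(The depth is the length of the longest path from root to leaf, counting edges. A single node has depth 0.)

3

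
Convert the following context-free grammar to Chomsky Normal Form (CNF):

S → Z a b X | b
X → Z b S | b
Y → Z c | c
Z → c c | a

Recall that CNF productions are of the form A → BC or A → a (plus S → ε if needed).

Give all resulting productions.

TA → a; TB → b; S → b; X → b; TC → c; Y → c; Z → a; S → Z X0; X0 → TA X1; X1 → TB X; X → Z X2; X2 → TB S; Y → Z TC; Z → TC TC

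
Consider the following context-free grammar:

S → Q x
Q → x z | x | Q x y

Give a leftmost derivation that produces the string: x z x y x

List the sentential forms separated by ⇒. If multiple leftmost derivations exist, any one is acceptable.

S ⇒ Q x ⇒ Q x y x ⇒ x z x y x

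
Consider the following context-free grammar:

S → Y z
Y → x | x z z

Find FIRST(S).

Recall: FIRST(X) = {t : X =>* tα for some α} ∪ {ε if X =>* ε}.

We compute FIRST(S) using the standard algorithm.
FIRST(S) = {x}
FIRST(Y) = {x}
Therefore, FIRST(S) = {x}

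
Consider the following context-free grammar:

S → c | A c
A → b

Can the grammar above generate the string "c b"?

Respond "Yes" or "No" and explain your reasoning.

No - no valid derivation exists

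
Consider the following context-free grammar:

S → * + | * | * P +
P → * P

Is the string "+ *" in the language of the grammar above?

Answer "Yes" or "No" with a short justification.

No - no valid derivation exists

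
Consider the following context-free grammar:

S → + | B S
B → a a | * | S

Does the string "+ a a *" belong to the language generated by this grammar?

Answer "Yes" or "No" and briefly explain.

No - no valid derivation exists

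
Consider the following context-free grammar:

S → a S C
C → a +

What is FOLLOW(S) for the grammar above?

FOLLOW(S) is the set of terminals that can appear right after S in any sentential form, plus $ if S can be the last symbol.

We compute FOLLOW(S) using the standard algorithm.
FOLLOW(S) starts with {$}.
FIRST(C) = {a}
FIRST(S) = {a}
FOLLOW(C) = {$, a}
FOLLOW(S) = {$, a}
Therefore, FOLLOW(S) = {$, a}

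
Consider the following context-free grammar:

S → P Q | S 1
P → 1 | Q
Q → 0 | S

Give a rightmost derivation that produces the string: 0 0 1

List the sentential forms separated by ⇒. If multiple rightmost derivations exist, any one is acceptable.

S ⇒ S 1 ⇒ P Q 1 ⇒ P 0 1 ⇒ Q 0 1 ⇒ 0 0 1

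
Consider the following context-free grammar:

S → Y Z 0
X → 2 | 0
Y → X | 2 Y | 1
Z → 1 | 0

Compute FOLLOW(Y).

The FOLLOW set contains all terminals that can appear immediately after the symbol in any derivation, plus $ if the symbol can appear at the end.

We compute FOLLOW(Y) using the standard algorithm.
FOLLOW(S) starts with {$}.
FIRST(S) = {0, 1, 2}
FIRST(X) = {0, 2}
FIRST(Y) = {0, 1, 2}
FIRST(Z) = {0, 1}
FOLLOW(S) = {$}
FOLLOW(X) = {0, 1}
FOLLOW(Y) = {0, 1}
FOLLOW(Z) = {0}
Therefore, FOLLOW(Y) = {0, 1}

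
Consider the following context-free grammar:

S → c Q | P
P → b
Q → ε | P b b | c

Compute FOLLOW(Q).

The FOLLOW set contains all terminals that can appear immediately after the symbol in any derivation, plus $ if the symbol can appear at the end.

We compute FOLLOW(Q) using the standard algorithm.
FOLLOW(S) starts with {$}.
FIRST(P) = {b}
FIRST(Q) = {b, c, ε}
FIRST(S) = {b, c}
FOLLOW(P) = {$, b}
FOLLOW(Q) = {$}
FOLLOW(S) = {$}
Therefore, FOLLOW(Q) = {$}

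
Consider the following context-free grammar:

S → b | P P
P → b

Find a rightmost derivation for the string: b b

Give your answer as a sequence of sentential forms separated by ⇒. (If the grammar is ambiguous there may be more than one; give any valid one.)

S ⇒ P P ⇒ P b ⇒ b b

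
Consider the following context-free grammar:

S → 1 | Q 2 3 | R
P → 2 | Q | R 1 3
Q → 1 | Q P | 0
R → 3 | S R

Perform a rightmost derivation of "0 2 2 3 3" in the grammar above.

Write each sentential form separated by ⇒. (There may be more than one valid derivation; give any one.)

S ⇒ R ⇒ S R ⇒ S 3 ⇒ Q 2 3 3 ⇒ Q P 2 3 3 ⇒ Q 2 2 3 3 ⇒ 0 2 2 3 3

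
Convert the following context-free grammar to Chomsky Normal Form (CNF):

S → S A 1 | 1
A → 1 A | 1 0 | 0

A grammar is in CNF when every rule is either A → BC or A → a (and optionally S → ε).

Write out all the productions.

T1 → 1; S → 1; T0 → 0; A → 0; S → S X0; X0 → A T1; A → T1 A; A → T1 T0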